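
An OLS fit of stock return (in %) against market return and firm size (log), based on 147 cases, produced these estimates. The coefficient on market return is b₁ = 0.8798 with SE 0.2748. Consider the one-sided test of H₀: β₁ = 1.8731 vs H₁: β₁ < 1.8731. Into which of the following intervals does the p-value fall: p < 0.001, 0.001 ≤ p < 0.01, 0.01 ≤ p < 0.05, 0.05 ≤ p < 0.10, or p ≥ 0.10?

t = (0.8798 − 1.8731) / 0.2748 = -3.615.
df = n − k − 1 = 147 − 2 − 1 = 144.
One-sided p = P(T_{144} < t) ≈ 0.0002.
So p < 0.001.

p < 0.001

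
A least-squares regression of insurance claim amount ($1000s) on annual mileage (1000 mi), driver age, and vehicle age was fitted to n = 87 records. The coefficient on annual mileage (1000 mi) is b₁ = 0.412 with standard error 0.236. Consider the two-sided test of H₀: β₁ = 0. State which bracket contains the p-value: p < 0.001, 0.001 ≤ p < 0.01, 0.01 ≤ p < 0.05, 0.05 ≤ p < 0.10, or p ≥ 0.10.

t = 0.412 / 0.236 = 1.746.
df = n − k − 1 = 87 − 3 − 1 = 83.
Two-sided p = 2·P(T_{83} > |t|) ≈ 0.0846.
So 0.05 ≤ p < 0.10.

0.05 ≤ p < 0.10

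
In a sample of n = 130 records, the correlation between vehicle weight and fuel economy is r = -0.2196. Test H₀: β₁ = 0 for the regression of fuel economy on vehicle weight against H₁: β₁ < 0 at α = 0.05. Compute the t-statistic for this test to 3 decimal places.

t = r·√(n − 2)/√(1 − r²) = -0.2196·√128/√0.951776 = -2.547.
df = n − 2 = 128.
One-sided p ≈ 0.0060, which is < 0.05, so reject H₀.
There is evidence of a linear association between vehicle weight and fuel economy.

t = -2.547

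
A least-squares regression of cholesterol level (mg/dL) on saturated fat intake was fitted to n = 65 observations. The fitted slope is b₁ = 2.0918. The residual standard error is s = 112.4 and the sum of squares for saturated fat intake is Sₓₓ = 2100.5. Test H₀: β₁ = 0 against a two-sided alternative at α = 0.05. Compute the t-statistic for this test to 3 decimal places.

t = 0.853

SE(b₁) = s/√Sₓₓ = 112.4/√2100.5 = 2.45248.
t = 2.0918 / 2.45248 = 0.853.
df = n − 2 = 63.
Two-sided p ≈ 0.3969, which is ≥ 0.05, so fail to reject H₀.
The data do not give significant evidence of an association between saturated fat intake and cholesterol level.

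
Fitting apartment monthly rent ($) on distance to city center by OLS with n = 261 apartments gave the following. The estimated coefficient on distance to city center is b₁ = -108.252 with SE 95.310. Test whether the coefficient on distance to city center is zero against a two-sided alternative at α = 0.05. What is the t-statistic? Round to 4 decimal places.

H₀: β₁ = 0 vs H₁: β₁ ≠ 0.
t = (b₁ − β₁⁰)/SE = -108.252 / 95.310 = -1.1358.
df = n − 2 = 261 − 2 = 259.
Two-sided p ≈ 0.2571, which is ≥ 0.05, so fail to reject H₀.
The data do not give significant evidence of an association between distance to city center and apartment monthly rent.

t = -1.1358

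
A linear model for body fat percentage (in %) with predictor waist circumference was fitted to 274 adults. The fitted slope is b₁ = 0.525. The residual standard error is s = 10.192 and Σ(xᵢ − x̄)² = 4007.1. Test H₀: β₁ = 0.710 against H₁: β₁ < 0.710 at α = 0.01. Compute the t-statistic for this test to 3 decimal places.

SE(b₁) = s/√Sₓₓ = 10.192/√4007.1 = 0.161007.
t = (0.525 − 0.710) / 0.161007 = -1.149.
df = n − 2 = 272.
One-sided p ≈ 0.1258, which is ≥ 0.01, so fail to reject H₀.
The data do not give significant evidence that the true slope on waist circumference is below 0.710 % per unit.

t = -1.149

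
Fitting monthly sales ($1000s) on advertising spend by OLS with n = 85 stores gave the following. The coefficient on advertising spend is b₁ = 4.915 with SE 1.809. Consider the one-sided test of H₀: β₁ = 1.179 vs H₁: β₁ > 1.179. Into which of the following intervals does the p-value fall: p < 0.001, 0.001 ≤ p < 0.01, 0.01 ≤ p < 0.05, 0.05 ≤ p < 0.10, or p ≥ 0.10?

t = (4.915 − 1.179) / 1.809 = 2.065.
df = n − 2 = 85 − 2 = 83.
One-sided p = P(T_{83} > t) ≈ 0.0210.
So 0.01 ≤ p < 0.05.

0.01 ≤ p < 0.05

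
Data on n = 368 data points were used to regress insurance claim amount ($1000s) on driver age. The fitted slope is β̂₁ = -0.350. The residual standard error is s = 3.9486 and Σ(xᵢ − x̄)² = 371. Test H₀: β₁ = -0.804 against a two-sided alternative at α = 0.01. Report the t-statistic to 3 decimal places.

t = 2.215

SE(β̂₁) = s/√Sₓₓ = 3.9486/√371 = 0.205001.
t = (-0.350 − (-0.804)) / 0.205001 = 2.215.
df = n − 2 = 366.
Two-sided p ≈ 0.0274, which is ≥ 0.01, so fail to reject H₀.
The data are consistent with a true slope of -0.804 $1000s per unit of driver age.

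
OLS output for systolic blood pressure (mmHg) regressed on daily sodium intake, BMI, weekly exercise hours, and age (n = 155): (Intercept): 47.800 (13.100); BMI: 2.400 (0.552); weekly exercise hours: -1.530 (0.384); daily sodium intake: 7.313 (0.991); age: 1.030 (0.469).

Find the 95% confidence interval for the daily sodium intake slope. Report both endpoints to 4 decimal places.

Read off: b = 7.313, SE = 0.991 for daily sodium intake.
df = n − k − 1 = 155 − 4 − 1 = 150.
t* = t_{0.025, 150} = 1.975905.
Margin = t* × SE = 1.975905 × 0.991 = 1.958122.
CI: 7.313 ± 1.958122 → (5.3549, 9.2711).

(5.3549, 9.2711)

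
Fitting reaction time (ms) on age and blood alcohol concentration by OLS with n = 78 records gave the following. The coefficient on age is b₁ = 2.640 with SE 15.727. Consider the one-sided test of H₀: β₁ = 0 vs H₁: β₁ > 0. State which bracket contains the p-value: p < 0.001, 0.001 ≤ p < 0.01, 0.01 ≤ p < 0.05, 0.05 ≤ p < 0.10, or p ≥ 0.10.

p ≥ 0.10

t = 2.640 / 15.727 = 0.168.
df = n − k − 1 = 78 − 2 − 1 = 75.
One-sided p = P(T_{75} > t) ≈ 0.4336.
So p ≥ 0.10.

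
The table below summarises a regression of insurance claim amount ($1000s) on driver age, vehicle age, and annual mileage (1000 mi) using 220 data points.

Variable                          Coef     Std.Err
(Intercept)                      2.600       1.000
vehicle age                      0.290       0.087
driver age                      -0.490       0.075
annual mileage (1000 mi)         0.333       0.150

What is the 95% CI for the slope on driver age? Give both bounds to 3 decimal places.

Read off: b = -0.490, SE = 0.075 for driver age.
df = n − k − 1 = 220 − 3 − 1 = 216.
t* = t_{0.025, 216} = 1.971007.
Margin = t* × SE = 1.971007 × 0.075 = 0.14783.
CI: -0.490 ± 0.14783 → (-0.638, -0.342).

(-0.638, -0.342)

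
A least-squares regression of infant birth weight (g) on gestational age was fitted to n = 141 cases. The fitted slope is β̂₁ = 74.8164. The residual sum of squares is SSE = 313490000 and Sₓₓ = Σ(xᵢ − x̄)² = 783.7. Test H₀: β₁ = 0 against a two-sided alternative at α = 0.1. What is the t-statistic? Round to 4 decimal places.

t = 1.3947

MSE = SSE/(n − 2) = 313490000/139 = 2.25532e+06.
SE(β̂₁) = √(MSE/Sₓₓ) = √(2.25532e+06/783.7) = 53.645.
t = 74.8164 / 53.645 = 1.3947.
df = n − 2 = 139.
Two-sided p ≈ 0.1653, which is ≥ 0.1, so fail to reject H₀.
The data do not give significant evidence of an association between gestational age and infant birth weight.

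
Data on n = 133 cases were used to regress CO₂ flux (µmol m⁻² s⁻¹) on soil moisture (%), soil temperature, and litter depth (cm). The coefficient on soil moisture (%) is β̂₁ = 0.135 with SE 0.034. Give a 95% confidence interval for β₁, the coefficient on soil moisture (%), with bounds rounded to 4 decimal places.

df = n − k − 1 = 133 − 3 − 1 = 129.
t* = t_{0.025, 129} = 1.978524.
Margin = t* × SE = 1.978524 × 0.034 = 0.067270.
CI: 0.135 ± 0.067270 → (0.0677, 0.2023).
With 95% confidence, each one-unit increase in soil moisture (%) is associated with a change of between 0.0677 and 0.2023 µmol m⁻² s⁻¹ in CO₂ flux, holding the other predictors fixed.

(0.0677, 0.2023)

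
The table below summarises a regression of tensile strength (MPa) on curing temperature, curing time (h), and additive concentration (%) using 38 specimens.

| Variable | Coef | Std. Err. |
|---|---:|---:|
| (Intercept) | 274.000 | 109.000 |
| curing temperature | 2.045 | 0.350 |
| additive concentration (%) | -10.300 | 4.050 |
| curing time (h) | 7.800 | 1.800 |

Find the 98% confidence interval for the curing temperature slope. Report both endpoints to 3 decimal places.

Read off: b = 2.045, SE = 0.350 for curing temperature.
df = n − k − 1 = 38 − 3 − 1 = 34.
t* = t_{0.01, 34} = 2.44115.
Margin = t* × SE = 2.44115 × 0.350 = 0.85440.
CI: 2.045 ± 0.85440 → (1.191, 2.899).

(1.191, 2.899)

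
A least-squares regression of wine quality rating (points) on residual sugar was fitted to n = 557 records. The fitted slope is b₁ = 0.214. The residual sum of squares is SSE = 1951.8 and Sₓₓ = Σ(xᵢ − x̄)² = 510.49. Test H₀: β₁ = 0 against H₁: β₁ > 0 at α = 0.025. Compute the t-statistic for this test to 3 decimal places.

MSE = SSE/(n − 2) = 1951.8/555 = 3.51676.
SE(b₁) = √(MSE/Sₓₓ) = √(3.51676/510.49) = 0.0829999.
t = 0.214 / 0.0829999 = 2.578.
df = n − 2 = 555.
One-sided p ≈ 0.0051, which is < 0.025, so reject H₀.
There is evidence that the true slope on residual sugar is positive.

t = 2.578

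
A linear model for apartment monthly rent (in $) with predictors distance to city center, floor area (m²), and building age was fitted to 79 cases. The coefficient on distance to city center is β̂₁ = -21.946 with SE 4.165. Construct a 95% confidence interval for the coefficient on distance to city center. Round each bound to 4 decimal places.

(-30.2431, -13.6489)

df = n − k − 1 = 79 − 3 − 1 = 75.
t* = t_{0.025, 75} = 1.992102.
Margin = t* × SE = 1.992102 × 4.165 = 8.297105.
CI: -21.946 ± 8.297105 → (-30.2431, -13.6489).
With 95% confidence, each one-unit increase in distance to city center is associated with a change of between -30.2431 and -13.6489 $ in apartment monthly rent, holding the other predictors fixed.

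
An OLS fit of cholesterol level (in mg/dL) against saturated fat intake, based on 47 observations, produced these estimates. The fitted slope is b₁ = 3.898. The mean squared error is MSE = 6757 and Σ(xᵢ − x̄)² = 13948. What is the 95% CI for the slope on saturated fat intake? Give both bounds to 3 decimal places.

(2.496, 5.300)

SE(b₁) = √(MSE/Sₓₓ) = √(6757/13948) = 0.696019.
df = n − 2 = 45.
t* = t_{0.025, 45} = 2.014103.
Margin = t* × SE = 2.014103 × 0.696019 = 1.40185.
CI: 3.898 ± 1.40185 → (2.496, 5.300).
With 95% confidence, each one-unit increase in saturated fat intake is associated with a change of between 2.496 and 5.300 mg/dL in cholesterol level.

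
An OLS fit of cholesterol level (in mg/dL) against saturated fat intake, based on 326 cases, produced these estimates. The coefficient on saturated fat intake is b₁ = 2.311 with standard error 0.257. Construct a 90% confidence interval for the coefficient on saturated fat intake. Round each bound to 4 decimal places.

df = n − 2 = 326 − 2 = 324.
t* = t_{0.05, 324} = 1.64957.
Margin = t* × SE = 1.64957 × 0.257 = 0.423940.
CI: 2.311 ± 0.423940 → (1.8871, 2.7349).
With 90% confidence, each one-unit increase in saturated fat intake is associated with a change of between 1.8871 and 2.7349 mg/dL in cholesterol level.

(1.8871, 2.7349)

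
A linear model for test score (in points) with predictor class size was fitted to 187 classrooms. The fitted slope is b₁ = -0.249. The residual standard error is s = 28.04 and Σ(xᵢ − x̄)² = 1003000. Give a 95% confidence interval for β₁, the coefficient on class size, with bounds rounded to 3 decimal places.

(-0.304, -0.194)

SE(b₁) = s/√Sₓₓ = 28.04/√1003000 = 0.027998.
df = n − 2 = 185.
t* = t_{0.025, 185} = 1.97287.
Margin = t* × SE = 1.97287 × 0.027998 = 0.05524.
CI: -0.249 ± 0.05524 → (-0.304, -0.194).
With 95% confidence, each one-unit increase in class size is associated with a change of between -0.304 and -0.194 points in test score.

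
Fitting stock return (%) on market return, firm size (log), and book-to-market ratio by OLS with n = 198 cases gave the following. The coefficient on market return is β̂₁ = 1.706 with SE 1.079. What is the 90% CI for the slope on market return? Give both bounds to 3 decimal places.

(-0.077, 3.489)

df = n − k − 1 = 198 − 3 − 1 = 194.
t* = t_{0.05, 194} = 1.652746.
Margin = t* × SE = 1.652746 × 1.079 = 1.78331.
CI: 1.706 ± 1.78331 → (-0.077, 3.489).
With 90% confidence, each one-unit increase in market return is associated with a change of between -0.077 and 3.489 % in stock return, holding the other predictors fixed.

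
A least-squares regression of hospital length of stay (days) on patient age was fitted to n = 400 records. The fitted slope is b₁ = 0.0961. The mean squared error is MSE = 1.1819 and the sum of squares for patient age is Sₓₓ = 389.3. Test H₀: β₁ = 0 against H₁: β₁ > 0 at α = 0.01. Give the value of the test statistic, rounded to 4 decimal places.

SE(b₁) = √(MSE/Sₓₓ) = √(1.1819/389.3) = 0.0550996.
t = 0.0961 / 0.0550996 = 1.7441.
df = n − 2 = 398.
One-sided p ≈ 0.0410, which is ≥ 0.01, so fail to reject H₀.
The data do not give significant evidence that the true slope on patient age is positive.

t = 1.7441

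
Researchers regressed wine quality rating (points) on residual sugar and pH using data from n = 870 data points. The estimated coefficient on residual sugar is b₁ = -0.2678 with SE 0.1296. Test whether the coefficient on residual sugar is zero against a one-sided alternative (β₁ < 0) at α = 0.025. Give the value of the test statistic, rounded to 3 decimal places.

t = -2.066

H₀: β₁ = 0 vs H₁: β₁ < 0.
t = (b₁ − β₁⁰)/SE = -0.2678 / 0.1296 = -2.066.
df = n − k − 1 = 870 − 2 − 1 = 867.
One-sided p ≈ 0.0195, which is < 0.025, so reject H₀.
There is evidence that the true slope on residual sugar is negative, holding the other predictors fixed.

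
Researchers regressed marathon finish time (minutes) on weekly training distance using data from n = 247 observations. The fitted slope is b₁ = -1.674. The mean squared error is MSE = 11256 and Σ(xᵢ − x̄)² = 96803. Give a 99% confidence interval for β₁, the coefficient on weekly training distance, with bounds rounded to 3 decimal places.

SE(b₁) = √(MSE/Sₓₓ) = √(11256/96803) = 0.340995.
df = n − 2 = 245.
t* = t_{0.005, 245} = 2.596045.
Margin = t* × SE = 2.596045 × 0.340995 = 0.88524.
CI: -1.674 ± 0.88524 → (-2.559, -0.789).
With 99% confidence, each one-unit increase in weekly training distance is associated with a change of between -2.559 and -0.789 minutes in marathon finish time.

(-2.559, -0.789)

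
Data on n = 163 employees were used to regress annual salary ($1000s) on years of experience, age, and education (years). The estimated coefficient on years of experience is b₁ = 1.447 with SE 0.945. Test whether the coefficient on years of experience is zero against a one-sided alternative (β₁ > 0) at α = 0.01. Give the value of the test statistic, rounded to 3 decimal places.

t = 1.531

H₀: β₁ = 0 vs H₁: β₁ > 0.
t = (b₁ − β₁⁰)/SE = 1.447 / 0.945 = 1.531.
df = n − k − 1 = 163 − 3 − 1 = 159.
One-sided p ≈ 0.0639, which is ≥ 0.01, so fail to reject H₀.
The data do not give significant evidence that the true slope on years of experience is positive, holding the other predictors fixed.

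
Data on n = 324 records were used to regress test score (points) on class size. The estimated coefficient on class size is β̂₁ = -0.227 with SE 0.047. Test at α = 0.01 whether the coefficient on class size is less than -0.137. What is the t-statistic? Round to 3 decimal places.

t = -1.915

H₀: β₁ = -0.137 vs H₁: β₁ < -0.137.
t = (β̂₁ − β₁⁰)/SE = (-0.227 − (-0.137)) / 0.047 = -1.915.
df = n − 2 = 324 − 2 = 322.
One-sided p ≈ 0.0282, which is ≥ 0.01, so fail to reject H₀.
The data do not give significant evidence that the true slope on class size is below -0.137 points per unit.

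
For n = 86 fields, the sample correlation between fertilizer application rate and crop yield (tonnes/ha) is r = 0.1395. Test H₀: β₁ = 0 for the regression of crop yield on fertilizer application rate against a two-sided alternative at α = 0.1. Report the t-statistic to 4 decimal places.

t = r·√(n − 2)/√(1 − r²) = 0.1395·√84/√0.98054 = 1.2912.
df = n − 2 = 84.
Two-sided p ≈ 0.2002, which is ≥ 0.1, so fail to reject H₀.
The data do not give significant evidence of a linear association between fertilizer application rate and crop yield.

t = 1.2912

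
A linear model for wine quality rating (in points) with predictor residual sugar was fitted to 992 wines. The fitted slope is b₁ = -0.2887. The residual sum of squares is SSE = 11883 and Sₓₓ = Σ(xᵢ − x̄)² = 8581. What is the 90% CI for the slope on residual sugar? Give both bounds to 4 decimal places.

(-0.3503, -0.2271)

MSE = SSE/(n − 2) = 11883/990 = 12.003.
SE(b₁) = √(MSE/Sₓₓ) = √(12.003/8581) = 0.0374004.
df = n − 2 = 990.
t* = t_{0.05, 990} = 1.646394.
Margin = t* × SE = 1.646394 × 0.0374004 = 0.061576.
CI: -0.2887 ± 0.061576 → (-0.3503, -0.2271).
With 90% confidence, each one-unit increase in residual sugar is associated with a change of between -0.3503 and -0.2271 points in wine quality rating.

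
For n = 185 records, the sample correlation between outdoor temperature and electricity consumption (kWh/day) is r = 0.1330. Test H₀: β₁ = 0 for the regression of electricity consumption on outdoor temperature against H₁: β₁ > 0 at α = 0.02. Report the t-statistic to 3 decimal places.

t = r·√(n − 2)/√(1 − r²) = 0.1330·√183/√0.982311 = 1.815.
df = n − 2 = 183.
One-sided p ≈ 0.0356, which is ≥ 0.02, so fail to reject H₀.
The data do not give significant evidence of a linear association between outdoor temperature and electricity consumption.

t = 1.815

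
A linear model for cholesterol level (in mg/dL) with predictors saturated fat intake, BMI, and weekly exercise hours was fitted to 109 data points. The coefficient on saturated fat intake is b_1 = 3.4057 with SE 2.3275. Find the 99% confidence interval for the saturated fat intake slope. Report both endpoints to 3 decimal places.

df = n − k − 1 = 109 − 3 − 1 = 105.
t* = t_{0.005, 105} = 2.623465.
Margin = t* × SE = 2.623465 × 2.3275 = 6.10612.
CI: 3.4057 ± 6.10612 → (-2.700, 9.512).
With 99% confidence, each one-unit increase in saturated fat intake is associated with a change of between -2.700 and 9.512 mg/dL in cholesterol level, holding the other predictors fixed.

(-2.700, 9.512)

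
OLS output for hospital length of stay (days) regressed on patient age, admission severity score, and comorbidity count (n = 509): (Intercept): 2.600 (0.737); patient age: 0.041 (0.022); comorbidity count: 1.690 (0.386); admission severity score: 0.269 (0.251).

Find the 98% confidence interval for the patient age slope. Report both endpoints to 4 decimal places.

Read off: b = 0.041, SE = 0.022 for patient age.
df = n − k − 1 = 509 − 3 − 1 = 505.
t* = t_{0.01, 505} = 2.333755.
Margin = t* × SE = 2.333755 × 0.022 = 0.051343.
CI: 0.041 ± 0.051343 → (-0.0103, 0.0923).

(-0.0103, 0.0923)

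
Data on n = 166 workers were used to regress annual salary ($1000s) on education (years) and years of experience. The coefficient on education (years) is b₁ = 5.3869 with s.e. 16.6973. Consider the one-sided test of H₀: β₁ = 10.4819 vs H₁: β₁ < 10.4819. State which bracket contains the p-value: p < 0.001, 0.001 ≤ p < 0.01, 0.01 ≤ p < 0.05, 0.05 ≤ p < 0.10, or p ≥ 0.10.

t = (5.3869 − 10.4819) / 16.6973 = -0.305.
df = n − k − 1 = 166 − 2 − 1 = 163.
One-sided p = P(T_{163} < t) ≈ 0.3803.
So p ≥ 0.10.

p ≥ 0.10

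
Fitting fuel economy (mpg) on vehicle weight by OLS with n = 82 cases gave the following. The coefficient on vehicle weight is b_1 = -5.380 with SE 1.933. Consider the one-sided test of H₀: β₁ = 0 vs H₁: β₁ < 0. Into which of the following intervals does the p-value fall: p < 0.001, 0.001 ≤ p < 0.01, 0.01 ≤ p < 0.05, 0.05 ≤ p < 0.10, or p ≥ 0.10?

0.001 ≤ p < 0.01

t = -5.380 / 1.933 = -2.783.
df = n − 2 = 82 − 2 = 80.
One-sided p = P(T_{80} < t) ≈ 0.0034.
So 0.001 ≤ p < 0.01.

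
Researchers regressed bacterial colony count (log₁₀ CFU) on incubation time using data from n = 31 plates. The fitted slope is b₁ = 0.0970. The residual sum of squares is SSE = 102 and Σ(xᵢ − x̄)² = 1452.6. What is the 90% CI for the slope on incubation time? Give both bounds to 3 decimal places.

(0.013, 0.181)

MSE = SSE/(n − 2) = 102/29 = 3.51724.
SE(b₁) = √(MSE/Sₓₓ) = √(3.51724/1452.6) = 0.0492071.
df = n − 2 = 29.
t* = t_{0.05, 29} = 1.699127.
Margin = t* × SE = 1.699127 × 0.0492071 = 0.08361.
CI: 0.0970 ± 0.08361 → (0.013, 0.181).
With 90% confidence, each one-unit increase in incubation time is associated with a change of between 0.013 and 0.181 log₁₀ CFU in bacterial colony count.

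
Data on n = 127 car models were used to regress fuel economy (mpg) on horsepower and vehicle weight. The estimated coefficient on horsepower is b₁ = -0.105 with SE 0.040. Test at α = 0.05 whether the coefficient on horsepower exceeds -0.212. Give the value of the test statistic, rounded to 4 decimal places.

H₀: β₁ = -0.212 vs H₁: β₁ > -0.212.
t = (b₁ − β₁⁰)/SE = (-0.105 − (-0.212)) / 0.040 = 2.6750.
df = n − k − 1 = 127 − 2 − 1 = 124.
One-sided p ≈ 0.0042, which is < 0.05, so reject H₀.
There is evidence that the true slope on horsepower exceeds -0.212 mpg per unit, holding the other predictors fixed.

t = 2.6750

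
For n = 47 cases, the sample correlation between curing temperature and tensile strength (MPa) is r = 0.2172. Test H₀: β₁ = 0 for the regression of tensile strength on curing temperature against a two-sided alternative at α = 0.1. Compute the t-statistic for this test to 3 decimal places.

t = 1.493

t = r·√(n − 2)/√(1 − r²) = 0.2172·√45/√0.952824 = 1.493.
df = n − 2 = 45.
Two-sided p ≈ 0.1425, which is ≥ 0.1, so fail to reject H₀.
The data do not give significant evidence of a linear association between curing temperature and tensile strength.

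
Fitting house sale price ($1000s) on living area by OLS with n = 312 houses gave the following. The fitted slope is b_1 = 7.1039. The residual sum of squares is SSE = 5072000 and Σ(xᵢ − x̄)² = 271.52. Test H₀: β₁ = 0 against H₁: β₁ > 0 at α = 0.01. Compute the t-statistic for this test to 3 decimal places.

MSE = SSE/(n − 2) = 5072000/310 = 16361.3.
SE(b_1) = √(MSE/Sₓₓ) = √(16361.3/271.52) = 7.76261.
t = 7.1039 / 7.76261 = 0.915.
df = n − 2 = 310.
One-sided p ≈ 0.1804, which is ≥ 0.01, so fail to reject H₀.
The data do not give significant evidence that the true slope on living area is positive.

t = 0.915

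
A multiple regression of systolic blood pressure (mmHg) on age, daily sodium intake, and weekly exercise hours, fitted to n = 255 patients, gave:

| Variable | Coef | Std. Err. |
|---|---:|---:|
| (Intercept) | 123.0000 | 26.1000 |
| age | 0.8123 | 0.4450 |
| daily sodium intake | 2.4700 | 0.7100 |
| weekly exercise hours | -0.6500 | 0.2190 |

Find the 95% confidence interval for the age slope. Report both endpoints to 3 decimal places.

(-0.064, 1.689)

Read off: b = 0.8123, SE = 0.4450 for age.
df = n − k − 1 = 255 − 3 − 1 = 251.
t* = t_{0.025, 251} = 1.96946.
Margin = t* × SE = 1.96946 × 0.4450 = 0.87641.
CI: 0.8123 ± 0.87641 → (-0.064, 1.689).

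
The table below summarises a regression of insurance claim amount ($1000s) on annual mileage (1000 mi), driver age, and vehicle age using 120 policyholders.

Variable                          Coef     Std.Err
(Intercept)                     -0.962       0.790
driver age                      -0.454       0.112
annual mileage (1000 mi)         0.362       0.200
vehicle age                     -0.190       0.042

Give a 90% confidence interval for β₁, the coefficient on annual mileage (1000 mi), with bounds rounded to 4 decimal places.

(0.0304, 0.6936)

Read off: b = 0.362, SE = 0.200 for annual mileage (1000 mi).
df = n − k − 1 = 120 − 3 − 1 = 116.
t* = t_{0.05, 116} = 1.658096.
Margin = t* × SE = 1.658096 × 0.200 = 0.331619.
CI: 0.362 ± 0.331619 → (0.0304, 0.6936).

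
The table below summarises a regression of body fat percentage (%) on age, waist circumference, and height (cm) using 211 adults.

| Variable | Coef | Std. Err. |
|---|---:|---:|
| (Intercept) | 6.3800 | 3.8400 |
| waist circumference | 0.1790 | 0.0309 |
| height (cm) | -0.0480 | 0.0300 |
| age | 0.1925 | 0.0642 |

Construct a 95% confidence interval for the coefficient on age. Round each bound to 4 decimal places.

(0.0659, 0.3191)

Read off: b = 0.1925, SE = 0.0642 for age.
df = n − k − 1 = 211 − 3 − 1 = 207.
t* = t_{0.025, 207} = 1.97149.
Margin = t* × SE = 1.97149 × 0.0642 = 0.126570.
CI: 0.1925 ± 0.126570 → (0.0659, 0.3191).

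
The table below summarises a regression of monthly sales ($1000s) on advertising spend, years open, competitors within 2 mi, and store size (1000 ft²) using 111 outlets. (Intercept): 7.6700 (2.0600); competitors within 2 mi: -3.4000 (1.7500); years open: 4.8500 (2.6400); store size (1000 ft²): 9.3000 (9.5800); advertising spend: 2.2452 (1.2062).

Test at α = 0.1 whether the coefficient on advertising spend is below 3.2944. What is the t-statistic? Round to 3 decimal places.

Read off: b = 2.2452, SE = 1.2062 for advertising spend.
H₀: β₁ = 3.2944 vs H₁: β₁ < 3.2944.
t = (2.2452 − 3.2944) / 1.2062 = -0.870.
df = n − k − 1 = 111 − 4 − 1 = 106.
One-sided p ≈ 0.1932, which is ≥ 0.1, so fail to reject H₀.
The data do not give significant evidence that the true slope on advertising spend is below 3.2944 $1000s per unit, holding the other predictors fixed.

t = -0.870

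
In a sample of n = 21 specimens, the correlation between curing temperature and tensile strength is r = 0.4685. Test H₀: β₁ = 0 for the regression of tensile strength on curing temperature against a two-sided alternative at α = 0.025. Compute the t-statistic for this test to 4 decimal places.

t = r·√(n − 2)/√(1 − r²) = 0.4685·√19/√0.780508 = 2.3115.
df = n − 2 = 19.
Two-sided p ≈ 0.0322, which is ≥ 0.025, so fail to reject H₀.
The data do not give significant evidence of a linear association between curing temperature and tensile strength.

t = 2.3115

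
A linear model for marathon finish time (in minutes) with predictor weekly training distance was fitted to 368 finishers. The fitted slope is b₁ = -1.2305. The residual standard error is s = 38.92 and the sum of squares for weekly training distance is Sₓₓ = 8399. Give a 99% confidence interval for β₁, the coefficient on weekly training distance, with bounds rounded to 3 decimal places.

SE(b₁) = s/√Sₓₓ = 38.92/√8399 = 0.424677.
df = n − 2 = 366.
t* = t_{0.005, 366} = 2.589329.
Margin = t* × SE = 2.589329 × 0.424677 = 1.09963.
CI: -1.2305 ± 1.09963 → (-2.330, -0.131).
With 99% confidence, each one-unit increase in weekly training distance is associated with a change of between -2.330 and -0.131 minutes in marathon finish time.

(-2.330, -0.131)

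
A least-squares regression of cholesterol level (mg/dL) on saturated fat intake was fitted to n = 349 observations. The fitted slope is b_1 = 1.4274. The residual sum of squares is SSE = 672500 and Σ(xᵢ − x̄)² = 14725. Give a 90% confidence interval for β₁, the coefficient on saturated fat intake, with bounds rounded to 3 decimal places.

MSE = SSE/(n − 2) = 672500/347 = 1938.04.
SE(b_1) = √(MSE/Sₓₓ) = √(1938.04/14725) = 0.362789.
df = n − 2 = 347.
t* = t_{0.05, 347} = 1.649257.
Margin = t* × SE = 1.649257 × 0.362789 = 0.59833.
CI: 1.4274 ± 0.59833 → (0.829, 2.026).
With 90% confidence, each one-unit increase in saturated fat intake is associated with a change of between 0.829 and 2.026 mg/dL in cholesterol level.

(0.829, 2.026)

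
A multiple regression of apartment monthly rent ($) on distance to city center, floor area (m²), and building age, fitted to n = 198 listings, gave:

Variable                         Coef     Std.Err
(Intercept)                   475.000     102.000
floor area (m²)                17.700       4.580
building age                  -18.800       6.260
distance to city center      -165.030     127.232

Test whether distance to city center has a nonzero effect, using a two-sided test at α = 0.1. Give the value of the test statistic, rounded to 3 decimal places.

Read off: b = -165.030, SE = 127.232 for distance to city center.
H₀: β₁ = 0 vs H₁: β₁ ≠ 0.
t = -165.030 / 127.232 = -1.297.
df = n − k − 1 = 198 − 3 − 1 = 194.
Two-sided p ≈ 0.1961, which is ≥ 0.1, so fail to reject H₀.
The data do not give significant evidence of an association between distance to city center and apartment monthly rent, after adjusting for the other predictors.

t = -1.297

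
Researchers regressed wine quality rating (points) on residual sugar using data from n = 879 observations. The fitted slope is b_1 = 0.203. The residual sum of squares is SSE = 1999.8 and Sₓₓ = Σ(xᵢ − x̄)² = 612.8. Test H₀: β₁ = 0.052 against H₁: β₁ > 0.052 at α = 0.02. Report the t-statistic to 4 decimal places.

MSE = SSE/(n − 2) = 1999.8/877 = 2.28027.
SE(b_1) = √(MSE/Sₓₓ) = √(2.28027/612.8) = 0.0610006.
t = (0.203 − 0.052) / 0.0610006 = 2.4754.
df = n − 2 = 877.
One-sided p ≈ 0.0067, which is < 0.02, so reject H₀.
There is evidence that the true slope on residual sugar exceeds 0.052 points per unit.

t = 2.4754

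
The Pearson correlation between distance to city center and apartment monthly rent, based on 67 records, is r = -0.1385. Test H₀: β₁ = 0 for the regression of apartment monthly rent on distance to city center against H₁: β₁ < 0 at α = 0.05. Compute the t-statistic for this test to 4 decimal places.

t = r·√(n − 2)/√(1 − r²) = -0.1385·√65/√0.980818 = -1.1275.
df = n − 2 = 65.
One-sided p ≈ 0.1318, which is ≥ 0.05, so fail to reject H₀.
The data do not give significant evidence of a linear association between distance to city center and apartment monthly rent.

t = -1.1275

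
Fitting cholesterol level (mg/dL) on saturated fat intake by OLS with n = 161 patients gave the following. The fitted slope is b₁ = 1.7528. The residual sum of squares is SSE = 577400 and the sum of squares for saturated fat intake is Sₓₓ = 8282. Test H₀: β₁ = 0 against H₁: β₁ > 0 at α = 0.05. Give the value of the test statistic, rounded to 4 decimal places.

t = 2.6470

MSE = SSE/(n − 2) = 577400/159 = 3631.45.
SE(b₁) = √(MSE/Sₓₓ) = √(3631.45/8282) = 0.662174.
t = 1.7528 / 0.662174 = 2.6470.
df = n − 2 = 159.
One-sided p ≈ 0.0045, which is < 0.05, so reject H₀.
There is evidence that the true slope on saturated fat intake is positive.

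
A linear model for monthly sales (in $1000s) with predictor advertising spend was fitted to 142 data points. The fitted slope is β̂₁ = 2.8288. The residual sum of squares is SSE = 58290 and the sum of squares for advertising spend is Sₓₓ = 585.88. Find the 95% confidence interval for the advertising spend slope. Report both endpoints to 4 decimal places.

(1.1621, 4.4955)

MSE = SSE/(n − 2) = 58290/140 = 416.357.
SE(β̂₁) = √(MSE/Sₓₓ) = √(416.357/585.88) = 0.843002.
df = n − 2 = 140.
t* = t_{0.025, 140} = 1.977054.
Margin = t* × SE = 1.977054 × 0.843002 = 1.666661.
CI: 2.8288 ± 1.666661 → (1.1621, 4.4955).
With 95% confidence, each one-unit increase in advertising spend is associated with a change of between 1.1621 and 4.4955 $1000s in monthly sales.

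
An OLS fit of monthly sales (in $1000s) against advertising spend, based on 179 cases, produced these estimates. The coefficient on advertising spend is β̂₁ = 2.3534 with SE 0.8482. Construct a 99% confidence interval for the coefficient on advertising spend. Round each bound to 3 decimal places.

df = n − 2 = 179 − 2 = 177.
t* = t_{0.005, 177} = 2.603891.
Margin = t* × SE = 2.603891 × 0.8482 = 2.20862.
CI: 2.3534 ± 2.20862 → (0.145, 4.562).
With 99% confidence, each one-unit increase in advertising spend is associated with a change of between 0.145 and 4.562 $1000s in monthly sales.

(0.145, 4.562)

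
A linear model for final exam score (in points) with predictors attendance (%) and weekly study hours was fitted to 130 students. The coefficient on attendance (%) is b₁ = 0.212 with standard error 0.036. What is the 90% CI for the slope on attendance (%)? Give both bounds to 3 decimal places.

(0.152, 0.272)

df = n − k − 1 = 130 − 2 − 1 = 127.
t* = t_{0.05, 127} = 1.65694.
Margin = t* × SE = 1.65694 × 0.036 = 0.05965.
CI: 0.212 ± 0.05965 → (0.152, 0.272).
With 90% confidence, each one-unit increase in attendance (%) is associated with a change of between 0.152 and 0.272 points in final exam score, holding the other predictors fixed.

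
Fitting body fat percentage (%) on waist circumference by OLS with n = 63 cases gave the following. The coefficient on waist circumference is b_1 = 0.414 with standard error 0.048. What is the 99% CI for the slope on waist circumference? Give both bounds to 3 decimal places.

(0.286, 0.542)

df = n − 2 = 63 − 2 = 61.
t* = t_{0.005, 61} = 2.658857.
Margin = t* × SE = 2.658857 × 0.048 = 0.12763.
CI: 0.414 ± 0.12763 → (0.286, 0.542).
With 99% confidence, each one-unit increase in waist circumference is associated with a change of between 0.286 and 0.542 % in body fat percentage.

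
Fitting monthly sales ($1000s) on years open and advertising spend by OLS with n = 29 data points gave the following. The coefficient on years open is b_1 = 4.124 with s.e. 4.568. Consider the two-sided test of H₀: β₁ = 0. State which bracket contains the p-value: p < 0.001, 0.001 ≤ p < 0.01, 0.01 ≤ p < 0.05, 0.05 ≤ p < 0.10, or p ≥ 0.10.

t = 4.124 / 4.568 = 0.903.
df = n − k − 1 = 29 − 2 − 1 = 26.
Two-sided p = 2·P(T_{26} > |t|) ≈ 0.3749.
So p ≥ 0.10.

p ≥ 0.10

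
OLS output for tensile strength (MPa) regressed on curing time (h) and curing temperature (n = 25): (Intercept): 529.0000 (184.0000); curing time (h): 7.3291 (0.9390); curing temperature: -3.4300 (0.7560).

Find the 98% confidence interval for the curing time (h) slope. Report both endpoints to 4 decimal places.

(4.9738, 9.6844)

Read off: b = 7.3291, SE = 0.9390 for curing time (h).
df = n − k − 1 = 25 − 2 − 1 = 22.
t* = t_{0.01, 22} = 2.508325.
Margin = t* × SE = 2.508325 × 0.9390 = 2.355317.
CI: 7.3291 ± 2.355317 → (4.9738, 9.6844).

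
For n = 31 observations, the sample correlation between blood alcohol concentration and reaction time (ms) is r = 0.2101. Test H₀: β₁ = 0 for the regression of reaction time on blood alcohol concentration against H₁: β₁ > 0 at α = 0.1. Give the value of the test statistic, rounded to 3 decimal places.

t = 1.157

t = r·√(n − 2)/√(1 − r²) = 0.2101·√29/√0.955858 = 1.157.
df = n − 2 = 29.
One-sided p ≈ 0.1283, which is ≥ 0.1, so fail to reject H₀.
The data do not give significant evidence of a linear association between blood alcohol concentration and reaction time.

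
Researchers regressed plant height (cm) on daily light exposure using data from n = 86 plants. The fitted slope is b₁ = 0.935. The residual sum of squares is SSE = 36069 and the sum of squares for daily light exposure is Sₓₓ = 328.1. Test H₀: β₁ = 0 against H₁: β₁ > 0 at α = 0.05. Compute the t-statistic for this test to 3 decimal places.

t = 0.817

MSE = SSE/(n − 2) = 36069/84 = 429.393.
SE(b₁) = √(MSE/Sₓₓ) = √(429.393/328.1) = 1.144.
t = 0.935 / 1.144 = 0.817.
df = n − 2 = 84.
One-sided p ≈ 0.2080, which is ≥ 0.05, so fail to reject H₀.
The data do not give significant evidence that the true slope on daily light exposure is positive.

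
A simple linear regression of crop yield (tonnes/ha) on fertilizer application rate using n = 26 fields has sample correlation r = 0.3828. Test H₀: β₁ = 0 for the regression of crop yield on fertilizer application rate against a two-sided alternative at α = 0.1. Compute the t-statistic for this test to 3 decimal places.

t = 2.030

t = r·√(n − 2)/√(1 − r²) = 0.3828·√24/√0.853464 = 2.030.
df = n − 2 = 24.
Two-sided p ≈ 0.0536, which is < 0.1, so reject H₀.
There is evidence of a linear association between fertilizer application rate and crop yield.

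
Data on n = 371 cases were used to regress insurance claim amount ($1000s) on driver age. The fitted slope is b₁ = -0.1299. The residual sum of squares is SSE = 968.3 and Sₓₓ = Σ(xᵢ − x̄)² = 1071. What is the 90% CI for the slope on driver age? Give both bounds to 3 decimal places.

MSE = SSE/(n − 2) = 968.3/369 = 2.62412.
SE(b₁) = √(MSE/Sₓₓ) = √(2.62412/1071) = 0.0494991.
df = n − 2 = 369.
t* = t_{0.05, 369} = 1.648994.
Margin = t* × SE = 1.648994 × 0.0494991 = 0.08162.
CI: -0.1299 ± 0.08162 → (-0.212, -0.048).
With 90% confidence, each one-unit increase in driver age is associated with a change of between -0.212 and -0.048 $1000s in insurance claim amount.

(-0.212, -0.048)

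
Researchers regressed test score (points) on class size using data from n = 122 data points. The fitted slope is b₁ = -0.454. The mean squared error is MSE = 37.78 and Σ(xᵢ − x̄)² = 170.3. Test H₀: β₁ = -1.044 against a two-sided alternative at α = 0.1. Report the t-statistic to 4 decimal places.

t = 1.2526

SE(b₁) = √(MSE/Sₓₓ) = √(37.78/170.3) = 0.471003.
t = (-0.454 − (-1.044)) / 0.471003 = 1.2526.
df = n − 2 = 120.
Two-sided p ≈ 0.2128, which is ≥ 0.1, so fail to reject H₀.
The data are consistent with a true slope of -1.044 points per unit of class size.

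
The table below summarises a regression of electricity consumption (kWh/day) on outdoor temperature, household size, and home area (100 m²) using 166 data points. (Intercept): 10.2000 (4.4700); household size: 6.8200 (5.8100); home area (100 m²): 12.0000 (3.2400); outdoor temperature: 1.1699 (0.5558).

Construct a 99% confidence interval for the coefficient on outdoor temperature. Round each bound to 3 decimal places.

(-0.279, 2.619)

Read off: b = 1.1699, SE = 0.5558 for outdoor temperature.
df = n − k − 1 = 166 − 3 − 1 = 162.
t* = t_{0.005, 162} = 2.606518.
Margin = t* × SE = 2.606518 × 0.5558 = 1.44870.
CI: 1.1699 ± 1.44870 → (-0.279, 2.619).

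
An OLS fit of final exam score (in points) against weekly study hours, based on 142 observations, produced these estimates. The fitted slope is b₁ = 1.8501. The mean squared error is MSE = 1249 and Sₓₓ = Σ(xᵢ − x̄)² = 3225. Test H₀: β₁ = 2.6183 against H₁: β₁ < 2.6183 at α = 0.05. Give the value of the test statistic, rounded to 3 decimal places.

t = -1.234

SE(b₁) = √(MSE/Sₓₓ) = √(1249/3225) = 0.622324.
t = (1.8501 − 2.6183) / 0.622324 = -1.234.
df = n − 2 = 140.
One-sided p ≈ 0.1096, which is ≥ 0.05, so fail to reject H₀.
The data do not give significant evidence that the true slope on weekly study hours is below 2.6183 points per unit.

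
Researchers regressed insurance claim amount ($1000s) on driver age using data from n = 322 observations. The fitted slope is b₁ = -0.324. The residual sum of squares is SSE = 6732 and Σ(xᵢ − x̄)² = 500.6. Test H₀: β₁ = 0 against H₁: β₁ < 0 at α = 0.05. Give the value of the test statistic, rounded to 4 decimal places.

MSE = SSE/(n − 2) = 6732/320 = 21.0375.
SE(b₁) = √(MSE/Sₓₓ) = √(21.0375/500.6) = 0.204999.
t = -0.324 / 0.204999 = -1.5805.
df = n − 2 = 320.
One-sided p ≈ 0.0575, which is ≥ 0.05, so fail to reject H₀.
The data do not give significant evidence that the true slope on driver age is negative.

t = -1.5805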